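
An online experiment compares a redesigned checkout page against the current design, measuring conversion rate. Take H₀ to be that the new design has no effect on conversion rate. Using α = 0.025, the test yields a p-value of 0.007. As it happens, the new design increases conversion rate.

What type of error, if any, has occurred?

No error (correct decision).

Since p = 0.007 < α = 0.025, H₀ is rejected.
H₀ is false (actually the new design increases conversion rate).
The decision matches the true state — no error.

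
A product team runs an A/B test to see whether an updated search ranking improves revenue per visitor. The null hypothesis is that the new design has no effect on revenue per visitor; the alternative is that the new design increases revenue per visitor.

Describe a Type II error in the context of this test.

A Type II error is failing to reject H₀ when H₀ is false.
Here that means keeping the current design when actually the new design increases revenue per visitor.

A Type II error would mean concluding that the new design has no effect on revenue per visitor (or at least failing to establish that the new design increases revenue per visitor) when in fact the new design increases revenue per visitor.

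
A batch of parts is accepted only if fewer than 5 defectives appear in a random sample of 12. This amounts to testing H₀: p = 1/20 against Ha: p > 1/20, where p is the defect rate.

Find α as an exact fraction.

The significance level is the probability, assuming p = 1/20, of seeing 5 or more defectives in 12 draws.
Computing the lower-tail complement: 1 − 409524655607633/409600000000000 = 75344392367/409600000000000.

75344392367/409600000000000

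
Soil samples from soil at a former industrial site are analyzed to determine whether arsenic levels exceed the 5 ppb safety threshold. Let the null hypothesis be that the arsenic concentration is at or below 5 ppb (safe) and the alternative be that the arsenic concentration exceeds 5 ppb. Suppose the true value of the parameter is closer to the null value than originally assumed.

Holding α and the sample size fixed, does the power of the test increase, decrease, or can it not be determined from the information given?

It decreases.

A smaller departure from H₀ means the test statistic under Ha is distributed closer to where it would be under H₀; rejection becomes less likely.
Since power = 1 − β and β increases, power decreases.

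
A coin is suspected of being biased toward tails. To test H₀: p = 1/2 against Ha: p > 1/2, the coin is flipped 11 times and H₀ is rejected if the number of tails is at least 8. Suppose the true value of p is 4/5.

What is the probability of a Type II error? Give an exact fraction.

Under the alternative p = 4/5, Y ~ Binomial(11, 4/5); β is the probability the test does not reject, P(Y < 8).
Summing C(11,j)·(4/5)^j·(1/5)^{11-j} for j = 0..7 gives 12589/78125.

12589/78125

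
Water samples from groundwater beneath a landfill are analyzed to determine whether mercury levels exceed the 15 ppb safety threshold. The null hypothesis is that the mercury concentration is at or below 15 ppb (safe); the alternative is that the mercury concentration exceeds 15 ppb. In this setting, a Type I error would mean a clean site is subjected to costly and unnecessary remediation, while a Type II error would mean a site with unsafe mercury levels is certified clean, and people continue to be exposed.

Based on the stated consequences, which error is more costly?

Type II error

The Type II consequence (a site with unsafe mercury levels is certified clean, and people continue to be exposed) is more severe than the Type I consequence (a clean site is subjected to costly and unnecessary remediation).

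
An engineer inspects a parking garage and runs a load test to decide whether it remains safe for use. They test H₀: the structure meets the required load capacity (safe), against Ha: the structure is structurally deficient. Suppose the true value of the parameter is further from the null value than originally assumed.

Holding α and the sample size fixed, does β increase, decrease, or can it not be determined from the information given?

It decreases.

A bigger departure from H₀ is easier for the test to detect, so it fails to reject less often.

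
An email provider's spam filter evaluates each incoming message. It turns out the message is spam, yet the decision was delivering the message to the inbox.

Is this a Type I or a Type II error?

The null hypothesis here is that the message is legitimate (not spam).
'Delivering the message to the inbox' corresponds to failing to reject H₀.
H₀ was not rejected but H₀ is false — a Type II error (false negative).

Type II error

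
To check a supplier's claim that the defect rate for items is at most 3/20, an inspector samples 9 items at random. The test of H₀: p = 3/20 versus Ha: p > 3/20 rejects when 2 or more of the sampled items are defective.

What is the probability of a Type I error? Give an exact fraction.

Under H₀, X ~ Binomial(9, 3/20); the Type I error rate is P(X ≥ 2).
Via the complement, α = 1 − Σ_{j=0}^{1} C(9,j)(3/20)^j(17/20)^{9-j} = 51266668149/128000000000.

51266668149/128000000000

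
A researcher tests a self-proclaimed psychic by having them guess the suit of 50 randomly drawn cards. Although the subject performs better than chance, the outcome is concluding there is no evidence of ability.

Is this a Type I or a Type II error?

Type II error

The null hypothesis here is that the subject is guessing at random (p = 1/4).
'Concluding there is no evidence of ability' corresponds to failing to reject H₀.
H₀ was not rejected but H₀ is false — a Type II error (false negative).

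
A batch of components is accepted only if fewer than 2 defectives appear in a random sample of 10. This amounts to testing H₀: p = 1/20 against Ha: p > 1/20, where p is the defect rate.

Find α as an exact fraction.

The significance level is the probability, assuming p = 1/20, of seeing 2 or more defectives in 10 draws.
Computing the lower-tail complement: 1 − 9357943235591/10240000000000 = 882056764409/10240000000000.

882056764409/10240000000000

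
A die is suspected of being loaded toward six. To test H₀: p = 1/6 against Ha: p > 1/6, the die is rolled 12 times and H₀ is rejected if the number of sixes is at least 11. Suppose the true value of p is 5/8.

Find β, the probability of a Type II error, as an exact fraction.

66717523611/68719476736

A Type II error is failing to reject when Ha holds: with p = 5/8, β = P(K ≤ 10).
Summing C(12,j)·(5/8)^j·(3/8)^{12-j} for j = 0..10 gives 66717523611/68719476736.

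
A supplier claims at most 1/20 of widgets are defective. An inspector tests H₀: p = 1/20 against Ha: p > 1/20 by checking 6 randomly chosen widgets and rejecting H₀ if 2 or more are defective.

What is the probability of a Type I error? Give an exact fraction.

83901/2560000

α = P(reject H₀ | H₀ true) = P(Y ≥ 2 | p = 1/20), Y ~ Binomial(6, 1/20).
Via the complement, α = 1 − Σ_{j=0}^{1} C(6,j)(1/20)^j(19/20)^{6-j} = 83901/2560000.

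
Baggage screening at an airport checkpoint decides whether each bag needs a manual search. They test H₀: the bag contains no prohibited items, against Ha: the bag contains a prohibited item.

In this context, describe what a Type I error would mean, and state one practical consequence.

A Type I error is rejecting H₀ when H₀ is true.
Here that means flagging the bag for a manual search when actually the bag contains no prohibited items.

A Type I error would mean concluding that the bag contains a prohibited item when in fact the bag contains no prohibited items. Consequence: a harmless bag is searched, delaying the passenger.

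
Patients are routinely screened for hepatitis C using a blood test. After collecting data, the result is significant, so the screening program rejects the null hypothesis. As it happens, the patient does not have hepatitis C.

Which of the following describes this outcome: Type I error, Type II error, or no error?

The conventional null hypothesis here is that the patient does not have hepatitis C.
H₀ was rejected, but H₀ is actually true.
Rejecting a true null hypothesis is a Type I error (false positive).

Type I error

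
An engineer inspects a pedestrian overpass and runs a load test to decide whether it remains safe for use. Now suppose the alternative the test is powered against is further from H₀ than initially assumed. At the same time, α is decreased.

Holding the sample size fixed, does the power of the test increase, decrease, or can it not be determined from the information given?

The first change alone would make β decrease; the second alone would make β increase. Which effect dominates depends on the magnitudes, which are not given.
Since power = 1 − β, the effect on power is likewise indeterminate.

Cannot be determined from the information given.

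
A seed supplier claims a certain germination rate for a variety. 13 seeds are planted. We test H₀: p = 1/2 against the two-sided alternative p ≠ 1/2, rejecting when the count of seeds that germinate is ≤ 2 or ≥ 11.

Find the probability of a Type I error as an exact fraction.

23/1024

α = P(K ≤ 2 or K ≥ 11 | p = 1/2), K ~ Binomial(13, 1/2).
The two tails are symmetric, so α = 2·(1 + 13 + 78)/2^13 = 184/8192 = 23/1024.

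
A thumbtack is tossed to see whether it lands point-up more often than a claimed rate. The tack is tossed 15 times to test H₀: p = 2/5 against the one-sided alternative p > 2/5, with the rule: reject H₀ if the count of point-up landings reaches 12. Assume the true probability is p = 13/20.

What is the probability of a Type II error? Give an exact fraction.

β = P(fail to reject H₀ | Ha true) = P(X ≤ 11 | p = 13/20), X ~ Binomial(15, 13/20).
Summing C(15,j)·(13/20)^j·(7/20)^{15-j} for j = 0..11 gives 6777270377107586237/8192000000000000000.

6777270377107586237/8192000000000000000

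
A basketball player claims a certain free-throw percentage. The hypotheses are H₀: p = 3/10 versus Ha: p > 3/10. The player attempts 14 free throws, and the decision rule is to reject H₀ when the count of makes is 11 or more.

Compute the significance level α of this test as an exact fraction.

α = P(reject H₀ | H₀ true) = P(S ≥ 11 | p = 3/10), with S ~ Binomial(14, 3/10).
Summing C(14,j)(3/10)^j(7/10)^{14−j} for j = 11,…,14 gives 12323939643/50000000000000.

12323939643/50000000000000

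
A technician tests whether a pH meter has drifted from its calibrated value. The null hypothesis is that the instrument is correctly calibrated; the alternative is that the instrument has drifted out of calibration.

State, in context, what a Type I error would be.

A Type I error is rejecting H₀ when H₀ is true.
Here that means pulling the instrument for recalibration when actually the instrument is correctly calibrated.

A Type I error would mean concluding that the instrument has drifted out of calibration when in fact the instrument is correctly calibrated.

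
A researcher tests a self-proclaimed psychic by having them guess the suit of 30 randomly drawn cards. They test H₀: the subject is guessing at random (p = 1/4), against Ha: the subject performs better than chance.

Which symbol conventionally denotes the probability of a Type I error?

α

P(Type I error) = P(reject H₀ | H₀ true) = α, the significance level.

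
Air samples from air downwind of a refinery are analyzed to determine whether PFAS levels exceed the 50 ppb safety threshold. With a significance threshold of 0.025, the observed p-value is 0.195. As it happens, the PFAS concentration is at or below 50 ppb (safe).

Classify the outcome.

The conventional null hypothesis is that the PFAS concentration is at or below 50 ppb (safe).
Since p = 0.195 ≥ α = 0.025, H₀ is not rejected.
H₀ is true (actually the PFAS concentration is at or below 50 ppb (safe)).
The decision matches the true state — no error.

No error — this is a correct decision.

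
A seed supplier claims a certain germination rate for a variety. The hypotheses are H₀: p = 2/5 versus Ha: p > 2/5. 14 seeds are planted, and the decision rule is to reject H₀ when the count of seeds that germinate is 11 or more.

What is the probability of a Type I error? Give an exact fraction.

Under H₀, S ~ Binomial(14, 2/5), and α = P(S ≥ 11).
Summing C(14,j)(2/5)^j(3/5)^{14−j} for j = 11,…,14 gives 23842816/6103515625.

23842816/6103515625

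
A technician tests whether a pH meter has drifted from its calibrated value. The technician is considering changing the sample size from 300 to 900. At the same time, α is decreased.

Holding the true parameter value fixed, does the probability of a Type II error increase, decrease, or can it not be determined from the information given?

The first change alone would make β decrease; the second alone would make β increase. Which effect dominates depends on the magnitudes, which are not given.

Cannot be determined from the information given.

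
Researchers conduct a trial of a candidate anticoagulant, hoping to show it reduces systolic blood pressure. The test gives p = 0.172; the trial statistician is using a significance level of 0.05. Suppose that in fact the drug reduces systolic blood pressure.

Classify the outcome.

Type II error

The conventional null hypothesis is that the drug has no effect on systolic blood pressure.
Since p = 0.172 ≥ α = 0.05, H₀ is not rejected.
H₀ is false (actually the drug reduces systolic blood pressure).
Failing to reject a false H₀ is a Type II error.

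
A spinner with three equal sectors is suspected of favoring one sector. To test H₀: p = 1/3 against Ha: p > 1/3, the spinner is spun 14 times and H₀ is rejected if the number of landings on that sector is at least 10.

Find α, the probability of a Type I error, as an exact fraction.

19321/4782969

Under H₀, K ~ Binomial(14, 1/3), and α = P(K ≥ 10).
Summing C(14,j)(1/3)^j(2/3)^{14−j} for j = 10,…,14 gives 19321/4782969.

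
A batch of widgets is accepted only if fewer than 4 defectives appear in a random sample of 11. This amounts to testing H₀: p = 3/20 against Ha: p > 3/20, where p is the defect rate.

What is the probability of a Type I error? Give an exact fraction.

355557667797/5120000000000

α = P(reject H₀ | H₀ true) = P(Y ≥ 4 | p = 3/20), Y ~ Binomial(11, 3/20).
Via the complement, α = 1 − Σ_{j=0}^{3} C(11,j)(3/20)^j(17/20)^{11-j} = 355557667797/5120000000000.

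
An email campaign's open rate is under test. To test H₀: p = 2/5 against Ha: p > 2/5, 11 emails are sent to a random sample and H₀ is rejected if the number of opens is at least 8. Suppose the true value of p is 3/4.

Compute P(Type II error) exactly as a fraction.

A Type II error is failing to reject when Ha holds: with p = 3/4, β = P(Y ≤ 7).
Summing C(11,j)·(3/4)^j·(1/4)^{11-j} for j = 0..7 gives 150311/524288.

150311/524288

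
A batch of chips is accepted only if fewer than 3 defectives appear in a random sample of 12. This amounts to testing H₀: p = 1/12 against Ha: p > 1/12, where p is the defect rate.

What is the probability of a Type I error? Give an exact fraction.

642062000537/8916100448256

The significance level is the probability, assuming p = 1/12, of seeing 3 or more defectives in 12 draws.
α = 1 − P(S ≤ 2) = 1 − 8274038447719/8916100448256 = 642062000537/8916100448256.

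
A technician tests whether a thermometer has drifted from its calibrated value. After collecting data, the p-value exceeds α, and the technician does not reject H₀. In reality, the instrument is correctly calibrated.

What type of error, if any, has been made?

No error — this is a correct decision.

The conventional null hypothesis here is that the instrument is correctly calibrated.
The test retained a true H₀ — the decision matches the true state.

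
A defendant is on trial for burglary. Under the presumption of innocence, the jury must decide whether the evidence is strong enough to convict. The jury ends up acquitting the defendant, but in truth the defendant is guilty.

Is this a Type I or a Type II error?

Type II error

The null hypothesis here is that the defendant is innocent.
'Acquitting the defendant' corresponds to failing to reject H₀.
H₀ was not rejected but H₀ is false — a Type II error (false negative).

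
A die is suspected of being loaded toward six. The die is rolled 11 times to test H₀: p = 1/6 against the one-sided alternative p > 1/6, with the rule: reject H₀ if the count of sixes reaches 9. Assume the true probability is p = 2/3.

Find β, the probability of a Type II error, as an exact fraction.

1675/2187

β = P(fail to reject H₀ | Ha true) = P(K ≤ 8 | p = 2/3), K ~ Binomial(11, 2/3).
Summing C(11,j)·(2/3)^j·(1/3)^{11-j} for j = 0..8 gives 1675/2187.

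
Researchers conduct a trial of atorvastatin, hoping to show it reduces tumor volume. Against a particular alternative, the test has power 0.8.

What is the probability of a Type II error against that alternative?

Power = 1 − β, so β = 1 − 0.8 = 0.2.

0.2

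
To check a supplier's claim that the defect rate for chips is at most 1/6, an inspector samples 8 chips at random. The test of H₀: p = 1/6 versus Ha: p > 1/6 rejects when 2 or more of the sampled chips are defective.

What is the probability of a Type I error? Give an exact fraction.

Under H₀, S ~ Binomial(8, 1/6); the Type I error rate is P(S ≥ 2).
Via the complement, α = 1 − Σ_{j=0}^{1} C(8,j)(1/6)^j(5/6)^{8-j} = 663991/1679616.

663991/1679616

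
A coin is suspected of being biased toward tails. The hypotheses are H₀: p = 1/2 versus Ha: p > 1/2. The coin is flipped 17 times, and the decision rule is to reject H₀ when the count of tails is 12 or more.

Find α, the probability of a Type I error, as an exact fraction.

The Type I error probability is α = P(K ≥ 12) computed under H₀, where K ~ Binomial(17, 1/2).
P(K ≥ 12) = [C(17,12) + C(17,13) + C(17,14) + C(17,15) + C(17,16) + C(17,17)] / 2^17 = (6188 + 2380 + 680 + 136 + 17 + 1) / 131072 = 9402/131072 = 4701/65536.

4701/65536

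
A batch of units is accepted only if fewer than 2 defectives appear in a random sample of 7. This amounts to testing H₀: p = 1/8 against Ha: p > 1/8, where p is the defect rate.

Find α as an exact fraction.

225033/1048576

α = P(reject H₀ | H₀ true) = P(Y ≥ 2 | p = 1/8), Y ~ Binomial(7, 1/8).
Computing the lower-tail complement: 1 − 823543/1048576 = 225033/1048576.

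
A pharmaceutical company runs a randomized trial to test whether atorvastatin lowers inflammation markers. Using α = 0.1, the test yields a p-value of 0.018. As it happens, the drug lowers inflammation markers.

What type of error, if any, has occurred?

No error — this is a correct decision.

The conventional null hypothesis is that the drug has no effect on inflammation markers.
Since p = 0.018 < α = 0.1, H₀ is rejected.
H₀ is false (actually the drug lowers inflammation markers).
The decision matches the true state — no error.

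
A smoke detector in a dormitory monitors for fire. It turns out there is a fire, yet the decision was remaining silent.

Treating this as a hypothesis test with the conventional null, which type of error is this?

The null hypothesis here is that there is no fire.
'Remaining silent' corresponds to failing to reject H₀.
H₀ was not rejected but H₀ is false — a Type II error (false negative).

Type II error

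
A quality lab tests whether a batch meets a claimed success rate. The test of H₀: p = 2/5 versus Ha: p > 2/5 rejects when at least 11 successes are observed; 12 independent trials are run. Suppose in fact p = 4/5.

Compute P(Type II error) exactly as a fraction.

177031761/244140625

β = P(fail to reject H₀ | Ha true) = P(Y ≤ 10 | p = 4/5), Y ~ Binomial(12, 4/5).
Equivalently, β = 1 − P(Y ≥ 11) = 177031761/244140625.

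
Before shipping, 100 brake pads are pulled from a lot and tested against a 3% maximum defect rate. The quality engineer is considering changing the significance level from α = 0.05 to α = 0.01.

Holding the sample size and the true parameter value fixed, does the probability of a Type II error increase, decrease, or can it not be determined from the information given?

It increases.

Lowering α raises the bar for rejection; under Ha, the test now fails to reject on outcomes it previously would have rejected.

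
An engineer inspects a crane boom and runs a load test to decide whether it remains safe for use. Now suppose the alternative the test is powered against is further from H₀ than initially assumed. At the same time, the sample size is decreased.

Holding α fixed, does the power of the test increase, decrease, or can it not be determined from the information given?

Cannot be determined from the information given.

The first change alone would make β decrease; the second alone would make β increase. Which effect dominates depends on the magnitudes, which are not given.
Since power = 1 − β, the effect on power is likewise indeterminate.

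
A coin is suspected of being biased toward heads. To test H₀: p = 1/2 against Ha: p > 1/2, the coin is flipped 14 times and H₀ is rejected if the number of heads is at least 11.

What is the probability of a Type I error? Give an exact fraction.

α = P(reject H₀ | H₀ true) = P(S ≥ 11 | p = 1/2), with S ~ Binomial(14, 1/2).
Summing the upper tail: (364 + 91 + 14 + 1) / 2^14 = 470/16384 = 235/8192.

235/8192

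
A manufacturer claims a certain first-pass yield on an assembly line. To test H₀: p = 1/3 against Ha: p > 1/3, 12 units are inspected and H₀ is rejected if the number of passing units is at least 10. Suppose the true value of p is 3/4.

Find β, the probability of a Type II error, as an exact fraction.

Under the alternative p = 3/4, X ~ Binomial(12, 3/4); β is the probability the test does not reject, P(X < 10).
Equivalently, β = 1 − P(X ≥ 10) = 10222777/16777216.

10222777/16777216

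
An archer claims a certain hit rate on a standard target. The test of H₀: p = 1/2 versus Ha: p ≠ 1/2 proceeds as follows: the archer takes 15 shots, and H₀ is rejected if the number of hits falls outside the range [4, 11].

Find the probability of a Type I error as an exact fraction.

Under H₀, K ~ Binomial(15, 1/2); α is the probability of landing in either tail, P(K ≤ 3) + P(K ≥ 12).
The two tails are symmetric, so α = 2·(1 + 15 + 105 + 455)/2^15 = 1152/32768 = 9/256.

9/256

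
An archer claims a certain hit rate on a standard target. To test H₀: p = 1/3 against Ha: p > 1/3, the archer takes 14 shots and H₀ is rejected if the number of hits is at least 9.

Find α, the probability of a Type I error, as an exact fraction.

Under H₀, K ~ Binomial(14, 1/3), and α = P(K ≥ 9).
Adding the binomial terms for j = 9 through 14 with p = 1/3 yields 9265/531441.

9265/531441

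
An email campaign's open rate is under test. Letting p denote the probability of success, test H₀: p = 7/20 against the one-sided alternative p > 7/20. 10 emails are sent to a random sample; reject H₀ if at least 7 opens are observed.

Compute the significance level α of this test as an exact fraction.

66622158071/2560000000000

The Type I error probability is α = P(K ≥ 7) computed under H₀, where K ~ Binomial(10, 7/20).
P(K ≥ 7) = Σ_{j=7}^{10} C(10,j)·(7/20)^j·(13/20)^{10-j} = 66622158071/2560000000000.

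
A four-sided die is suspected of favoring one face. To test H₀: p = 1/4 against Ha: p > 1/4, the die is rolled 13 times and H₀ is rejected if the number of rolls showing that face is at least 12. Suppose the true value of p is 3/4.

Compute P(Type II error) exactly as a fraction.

A Type II error is failing to reject when Ha holds: with p = 3/4, β = P(K ≤ 11).
Adding the binomial probabilities P(K=0)+…+P(K=11) at p = 3/4 gives 3662863/4194304.

3662863/4194304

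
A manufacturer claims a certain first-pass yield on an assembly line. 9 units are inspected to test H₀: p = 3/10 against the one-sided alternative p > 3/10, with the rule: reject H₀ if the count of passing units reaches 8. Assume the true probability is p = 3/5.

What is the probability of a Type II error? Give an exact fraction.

β = P(fail to reject H₀ | Ha true) = P(X ≤ 7 | p = 3/5), X ~ Binomial(9, 3/5).
Adding the binomial probabilities P(X=0)+…+P(X=7) at p = 3/5 gives 1815344/1953125.

1815344/1953125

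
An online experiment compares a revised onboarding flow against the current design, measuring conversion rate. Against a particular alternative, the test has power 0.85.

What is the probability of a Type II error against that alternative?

Power = 1 − β, so β = 1 − 0.85 = 0.15.

0.15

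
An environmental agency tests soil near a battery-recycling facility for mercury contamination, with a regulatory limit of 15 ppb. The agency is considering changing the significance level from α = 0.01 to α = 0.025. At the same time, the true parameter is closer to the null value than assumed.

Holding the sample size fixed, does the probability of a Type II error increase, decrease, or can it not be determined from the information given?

Cannot be determined from the information given.

The first change alone would make β decrease; the second alone would make β increase. Which effect dominates depends on the magnitudes, which are not given.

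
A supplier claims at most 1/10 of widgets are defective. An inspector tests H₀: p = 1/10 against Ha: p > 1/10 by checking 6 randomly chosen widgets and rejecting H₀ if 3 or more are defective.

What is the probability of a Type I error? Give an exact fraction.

Under H₀, Y ~ Binomial(6, 1/10); the Type I error rate is P(Y ≥ 3).
Via the complement, α = 1 − Σ_{j=0}^{2} C(6,j)(1/10)^j(9/10)^{6-j} = 317/20000.

317/20000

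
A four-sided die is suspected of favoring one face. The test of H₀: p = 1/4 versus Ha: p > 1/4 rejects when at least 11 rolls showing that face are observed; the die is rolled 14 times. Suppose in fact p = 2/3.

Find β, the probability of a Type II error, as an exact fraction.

A Type II error is failing to reject when Ha holds: with p = 2/3, β = P(K ≤ 10).
Summing C(14,j)·(2/3)^j·(1/3)^{14-j} for j = 0..10 gives 3533689/4782969.

3533689/4782969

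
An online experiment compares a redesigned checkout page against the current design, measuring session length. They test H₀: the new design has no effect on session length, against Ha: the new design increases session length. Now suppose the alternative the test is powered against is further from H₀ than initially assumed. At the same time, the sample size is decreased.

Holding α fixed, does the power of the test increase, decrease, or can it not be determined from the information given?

Cannot be determined from the information given.

The first change alone would make β decrease; the second alone would make β increase. Which effect dominates depends on the magnitudes, which are not given.
Since power = 1 − β, the effect on power is likewise indeterminate.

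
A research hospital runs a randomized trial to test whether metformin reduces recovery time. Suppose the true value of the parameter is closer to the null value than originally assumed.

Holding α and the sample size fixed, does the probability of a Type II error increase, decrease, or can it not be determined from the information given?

A smaller true effect puts the Ha sampling distribution closer to H₀, so more of it falls in the non-rejection region.

It increases.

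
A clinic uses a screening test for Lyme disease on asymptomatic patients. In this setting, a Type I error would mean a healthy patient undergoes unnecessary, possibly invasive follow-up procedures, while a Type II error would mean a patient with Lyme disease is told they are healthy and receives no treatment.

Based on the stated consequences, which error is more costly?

Type II error

The Type II consequence (a patient with Lyme disease is told they are healthy and receives no treatment) is more severe than the Type I consequence (a healthy patient undergoes unnecessary, possibly invasive follow-up procedures).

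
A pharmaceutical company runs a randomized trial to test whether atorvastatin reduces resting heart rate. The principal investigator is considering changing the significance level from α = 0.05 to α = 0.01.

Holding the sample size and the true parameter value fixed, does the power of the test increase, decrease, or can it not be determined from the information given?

It decreases.

Lowering α raises the bar for rejection; under Ha, the test now fails to reject on outcomes it previously would have rejected.
Since power = 1 − β and β increases, power decreases.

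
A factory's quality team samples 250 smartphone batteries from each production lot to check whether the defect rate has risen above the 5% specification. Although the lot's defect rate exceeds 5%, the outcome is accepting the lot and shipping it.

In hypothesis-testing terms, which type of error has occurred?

Type II error

The null hypothesis here is that the lot's defect rate is 5% (within specification).
'Accepting the lot and shipping it' corresponds to failing to reject H₀.
H₀ was not rejected but H₀ is false — a Type II error (false negative).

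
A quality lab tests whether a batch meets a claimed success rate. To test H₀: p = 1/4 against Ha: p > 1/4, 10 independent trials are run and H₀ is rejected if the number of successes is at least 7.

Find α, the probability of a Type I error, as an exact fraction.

919/262144

α = P(reject H₀ | H₀ true) = P(S ≥ 7 | p = 1/4), with S ~ Binomial(10, 1/4).
Adding the binomial terms for j = 7 through 10 with p = 1/4 yields 919/262144.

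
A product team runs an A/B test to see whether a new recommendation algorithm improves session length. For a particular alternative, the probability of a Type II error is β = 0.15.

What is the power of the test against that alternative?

0.85

Power = 1 − β = 1 − 0.15 = 0.85.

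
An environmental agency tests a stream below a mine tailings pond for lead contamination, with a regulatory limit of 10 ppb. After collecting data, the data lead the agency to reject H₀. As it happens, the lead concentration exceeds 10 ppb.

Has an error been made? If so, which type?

The conventional null hypothesis here is that the lead concentration is at or below 10 ppb (safe).
The test rejected a false H₀ — the decision matches the true state.

No error — this is a correct decision.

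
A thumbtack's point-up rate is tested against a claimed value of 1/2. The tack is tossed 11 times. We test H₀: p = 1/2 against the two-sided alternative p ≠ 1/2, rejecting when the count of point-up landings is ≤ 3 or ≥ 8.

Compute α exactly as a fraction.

The significance level is the null-hypothesis probability of the rejection region {≤3} ∪ {≥8}.
Each tail has probability (1 + 11 + 55 + 165)/2048; doubling gives α = 464/2048 = 29/128.

29/128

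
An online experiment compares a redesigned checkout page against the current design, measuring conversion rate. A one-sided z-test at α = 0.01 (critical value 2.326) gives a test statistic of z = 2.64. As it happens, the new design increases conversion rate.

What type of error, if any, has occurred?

No error (correct decision).

The conventional null hypothesis is that the new design has no effect on conversion rate.
Since z = 2.64 > z* = 2.326, H₀ is rejected.
H₀ is false (actually the new design increases conversion rate).
The decision matches the true state — no error.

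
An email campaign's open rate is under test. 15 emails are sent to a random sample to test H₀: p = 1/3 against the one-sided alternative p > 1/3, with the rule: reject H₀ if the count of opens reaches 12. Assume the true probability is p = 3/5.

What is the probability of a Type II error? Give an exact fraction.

Under the alternative p = 3/5, X ~ Binomial(15, 3/5); β is the probability the test does not reject, P(X < 12).
Adding the binomial probabilities P(X=0)+…+P(X=11) at p = 3/5 gives 27755679248/30517578125.

27755679248/30517578125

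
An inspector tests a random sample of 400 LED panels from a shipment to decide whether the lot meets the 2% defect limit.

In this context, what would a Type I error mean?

With the conventional null hypothesis that the lot's defect rate is 2% (within specification):
A Type I error is rejecting H₀ when H₀ is true.
Here that means rejecting the lot and scrapping or reworking it when actually the lot's defect rate is 2% (within specification).

A Type I error would mean concluding that the lot's defect rate exceeds 2% when in fact the lot's defect rate is 2% (within specification).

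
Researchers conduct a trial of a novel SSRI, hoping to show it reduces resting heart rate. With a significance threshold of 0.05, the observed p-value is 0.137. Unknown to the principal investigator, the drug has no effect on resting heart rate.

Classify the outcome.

Neither — the decision is correct.

The conventional null hypothesis is that the drug has no effect on resting heart rate.
Since p = 0.137 ≥ α = 0.05, H₀ is not rejected.
H₀ is true (actually the drug has no effect on resting heart rate).
The decision matches the true state — no error.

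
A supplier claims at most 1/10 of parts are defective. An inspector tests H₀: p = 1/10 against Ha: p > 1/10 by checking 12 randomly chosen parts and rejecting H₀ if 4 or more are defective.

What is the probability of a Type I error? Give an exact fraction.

5127494033/200000000000

The significance level is the probability, assuming p = 1/10, of seeing 4 or more defectives in 12 draws.
α = 1 − P(K ≤ 3) = 1 − 194872505967/200000000000 = 5127494033/200000000000.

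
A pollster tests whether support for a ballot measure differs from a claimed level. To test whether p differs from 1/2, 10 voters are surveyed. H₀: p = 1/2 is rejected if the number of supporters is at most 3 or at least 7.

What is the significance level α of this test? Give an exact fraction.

α = P(X ≤ 3 or X ≥ 7 | p = 1/2), X ~ Binomial(10, 1/2).
By symmetry, α = 2·P(X ≤ 3) = 2·(1 + 10 + 45 + 120)/1024 = 352/1024 = 11/32.

11/32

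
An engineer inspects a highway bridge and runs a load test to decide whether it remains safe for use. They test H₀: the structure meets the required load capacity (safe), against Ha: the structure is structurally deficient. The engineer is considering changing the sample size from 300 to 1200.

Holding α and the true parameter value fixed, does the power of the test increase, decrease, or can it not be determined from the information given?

Increasing n separates the H₀ and Ha sampling distributions, so under Ha fewer outcomes land in the acceptance region.
Since power = 1 − β and β decreases, power increases.

It increases.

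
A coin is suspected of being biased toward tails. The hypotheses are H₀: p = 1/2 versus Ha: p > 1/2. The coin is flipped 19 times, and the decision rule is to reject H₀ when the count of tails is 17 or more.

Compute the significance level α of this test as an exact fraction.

Under H₀, S ~ Binomial(19, 1/2), and α = P(S ≥ 17).
That's C(19,17) + C(19,18) + C(19,19) over 2^19, i.e. (171 + 19 + 1)/524288 = 191/524288.

191/524288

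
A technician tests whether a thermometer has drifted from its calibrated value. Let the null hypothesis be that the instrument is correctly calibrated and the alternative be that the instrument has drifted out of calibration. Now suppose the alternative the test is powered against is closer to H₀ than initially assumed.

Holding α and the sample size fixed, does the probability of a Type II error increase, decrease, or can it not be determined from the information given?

A smaller departure from H₀ means the test statistic under Ha is distributed closer to where it would be under H₀; rejection becomes less likely.

It increases.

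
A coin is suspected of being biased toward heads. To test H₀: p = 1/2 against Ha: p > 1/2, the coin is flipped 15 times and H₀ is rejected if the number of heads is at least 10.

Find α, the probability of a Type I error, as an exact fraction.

α = P(reject H₀ | H₀ true) = P(K ≥ 10 | p = 1/2), with K ~ Binomial(15, 1/2).
That's C(15,10) + C(15,11) + C(15,12) + C(15,13) + C(15,14) + C(15,15) over 2^15, i.e. (3003 + 1365 + 455 + 105 + 15 + 1)/32768 = 4944/32768 = 309/2048.

309/2048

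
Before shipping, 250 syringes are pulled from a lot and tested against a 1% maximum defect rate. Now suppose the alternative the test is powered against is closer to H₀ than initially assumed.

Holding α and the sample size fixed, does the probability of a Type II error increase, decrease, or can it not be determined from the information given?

It increases.

A smaller departure from H₀ means the test statistic under Ha is distributed closer to where it would be under H₀; rejection becomes less likely.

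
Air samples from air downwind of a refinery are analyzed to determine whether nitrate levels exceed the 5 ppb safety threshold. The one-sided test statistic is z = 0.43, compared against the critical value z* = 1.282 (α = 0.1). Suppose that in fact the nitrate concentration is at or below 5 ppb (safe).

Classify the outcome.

The conventional null hypothesis is that the nitrate concentration is at or below 5 ppb (safe).
Since z = 0.43 ≤ z* = 1.282, H₀ is not rejected.
H₀ is true (actually the nitrate concentration is at or below 5 ppb (safe)).
The decision matches the true state — no error.

Neither — the decision is correct.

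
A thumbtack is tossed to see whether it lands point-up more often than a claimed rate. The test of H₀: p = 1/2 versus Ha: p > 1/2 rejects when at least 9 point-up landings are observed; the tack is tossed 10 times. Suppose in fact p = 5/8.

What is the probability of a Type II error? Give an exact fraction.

β = P(fail to reject H₀ | Ha true) = P(K ≤ 8 | p = 5/8), K ~ Binomial(10, 5/8).
Summing C(10,j)·(5/8)^j·(3/8)^{10-j} for j = 0..8 gives 1005382449/1073741824.

1005382449/1073741824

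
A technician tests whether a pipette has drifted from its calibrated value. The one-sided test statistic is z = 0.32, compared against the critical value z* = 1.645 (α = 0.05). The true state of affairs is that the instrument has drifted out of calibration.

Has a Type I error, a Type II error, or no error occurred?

Type II error

The conventional null hypothesis is that the instrument is correctly calibrated.
Since z = 0.32 ≤ z* = 1.645, H₀ is not rejected.
H₀ is false (actually the instrument has drifted out of calibration).
Failing to reject a false H₀ is a Type II error.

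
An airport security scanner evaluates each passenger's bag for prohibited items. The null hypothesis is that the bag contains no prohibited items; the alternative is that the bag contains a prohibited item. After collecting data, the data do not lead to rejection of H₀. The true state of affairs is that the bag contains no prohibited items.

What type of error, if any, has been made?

The test retained a true H₀ — the decision matches the true state.

No error — this is a correct decision.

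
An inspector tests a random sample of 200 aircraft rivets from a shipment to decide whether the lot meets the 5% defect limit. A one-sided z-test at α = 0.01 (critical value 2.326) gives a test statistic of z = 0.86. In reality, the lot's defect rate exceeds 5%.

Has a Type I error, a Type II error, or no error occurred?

The conventional null hypothesis is that the lot's defect rate is 5% (within specification).
Since z = 0.86 ≤ z* = 2.326, H₀ is not rejected.
H₀ is false (actually the lot's defect rate exceeds 5%).
Failing to reject a false H₀ is a Type II error.

Type II error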